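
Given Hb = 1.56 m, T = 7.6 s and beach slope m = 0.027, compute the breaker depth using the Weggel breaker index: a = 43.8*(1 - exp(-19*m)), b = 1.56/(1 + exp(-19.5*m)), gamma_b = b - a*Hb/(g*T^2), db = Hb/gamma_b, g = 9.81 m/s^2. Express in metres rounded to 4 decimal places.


a = 43.8 * (1 - exp(-19 * m))
exp(-19 * 0.027) = exp(-0.5130) = 0.598697
a = 43.8 * (1 - 0.598697) = 17.577081
b = 1.56 / (1 + exp(-19.5 * m))
exp(-19.5 * 0.027) = exp(-0.5265) = 0.590669
b = 1.56 / (1 + 0.590669) = 0.980720
Hb / (g * T^2) = 1.56 / (9.81 * 7.6^2) = 1.56 / 566.6256 = 0.00275314
gamma_b = b - a * Hb/(g*T^2) = 0.980720 - 17.577081 * 0.00275314 = 0.932327
db = Hb / gamma_b = 1.56 / 0.932327
db = 1.6732 m

1.6732


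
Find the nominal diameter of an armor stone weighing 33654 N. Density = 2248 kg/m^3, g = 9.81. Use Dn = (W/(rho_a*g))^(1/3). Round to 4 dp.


V = W / (rho_a * g)
V = 33654 / (2248 * 9.81)
V = 33654 / 22052.88
V = 1.526059 m^3
Dn = V^(1/3) = 1.526059^(1/3)
Dn = 1.1513 m

1.1513


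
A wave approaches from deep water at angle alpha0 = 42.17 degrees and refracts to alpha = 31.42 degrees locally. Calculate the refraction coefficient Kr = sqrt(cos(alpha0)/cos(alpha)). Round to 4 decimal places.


Kr = sqrt(cos(alpha0) / cos(alpha))
cos(42.17) = 0.741156
cos(31.42) = 0.853369
Kr = sqrt(0.741156 / 0.853369)
Kr = sqrt(0.868506)
Kr = 0.9319

0.9319


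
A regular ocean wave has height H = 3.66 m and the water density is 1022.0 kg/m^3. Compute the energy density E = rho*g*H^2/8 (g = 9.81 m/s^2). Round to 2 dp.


E = (1/8) * rho * g * H^2
E = (1/8) * 1022.0 * 9.81 * 3.66^2
E = 0.125 * 1022.0 * 9.81 * 13.3956
E = 16787.73 J/m^2

16787.73


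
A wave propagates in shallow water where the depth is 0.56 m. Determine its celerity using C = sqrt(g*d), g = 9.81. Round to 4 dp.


Using the shallow-water approximation:
C = sqrt(g * d) = sqrt(9.81 * 0.56)
C = sqrt(5.4936)
C = 2.3438 m/s

2.3438


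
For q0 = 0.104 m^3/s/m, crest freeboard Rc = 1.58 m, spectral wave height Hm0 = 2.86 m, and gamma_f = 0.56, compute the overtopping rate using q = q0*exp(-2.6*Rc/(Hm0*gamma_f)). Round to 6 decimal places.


q = q0 * exp(-2.6 * Rc / (Hm0 * gamma_f))
Exponent = -2.6 * 1.58 / (2.86 * 0.56)
= -2.6 * 1.58 / 1.6016
= -2.564935
exp(-2.564935) = 0.076924
q = 0.104 * 0.076924
q = 0.008000 m^3/s/m

0.008000


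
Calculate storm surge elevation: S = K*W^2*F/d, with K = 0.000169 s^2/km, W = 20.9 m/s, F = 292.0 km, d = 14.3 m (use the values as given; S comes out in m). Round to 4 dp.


S = K * W^2 * F / d
W^2 = 20.9^2 = 436.81
S = 0.000169 * 436.81 * 292.0 / 14.3
Numerator = 0.000169 * 436.81 * 292.0 = 21.555700
S = 21.555700 / 14.3 = 1.5074 m

1.5074


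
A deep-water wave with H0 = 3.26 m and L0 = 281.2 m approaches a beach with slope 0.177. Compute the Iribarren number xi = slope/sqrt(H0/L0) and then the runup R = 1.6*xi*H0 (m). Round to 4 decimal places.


xi = slope / sqrt(H0/L0)
H0/L0 = 3.26/281.2 = 0.011593
sqrt(0.011593) = 0.107672
xi = 0.177 / 0.107672 = 1.643888
R = 1.6 * xi * H0 = 1.6 * 1.643888 * 3.26
R = 8.5745 m

8.5745


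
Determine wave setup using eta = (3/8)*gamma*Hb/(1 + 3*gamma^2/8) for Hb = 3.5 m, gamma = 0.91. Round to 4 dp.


eta = (3/8) * gamma * Hb / (1 + 3*gamma^2/8)
Numerator = (3/8) * 0.91 * 3.5 = 1.194375
Denominator = 1 + 3*0.91^2/8 = 1 + 0.310538 = 1.310538
eta = 1.194375 / 1.310538
eta = 0.9114 m

0.9114


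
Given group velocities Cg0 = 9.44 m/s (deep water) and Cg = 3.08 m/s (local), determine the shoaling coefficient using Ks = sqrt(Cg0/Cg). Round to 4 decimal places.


Ks = sqrt(Cg0 / Cg)
Ks = sqrt(9.44 / 3.08)
Ks = sqrt(3.0649)
Ks = 1.7507

1.7507


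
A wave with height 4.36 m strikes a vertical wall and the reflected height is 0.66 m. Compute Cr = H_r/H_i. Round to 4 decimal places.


Cr = H_r / H_i
Cr = 0.66 / 4.36
Cr = 0.1514

0.1514


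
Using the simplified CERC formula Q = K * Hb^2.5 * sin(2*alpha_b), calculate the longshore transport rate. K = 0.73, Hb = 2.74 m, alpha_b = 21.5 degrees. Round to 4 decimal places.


Q = K * Hb^2.5 * sin(2 * alpha_b)
Hb^2.5 = 2.74^2.5 = 12.427289
sin(2 * 21.5) = sin(43.0) = 0.681998
Q = 0.73 * 12.427289 * 0.681998
Q = 6.1870 m^3/s

6.1870


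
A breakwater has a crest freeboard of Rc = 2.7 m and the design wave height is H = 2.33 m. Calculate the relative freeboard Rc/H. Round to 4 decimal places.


Relative freeboard = Rc / H
= 2.7 / 2.33
= 1.1588

1.1588


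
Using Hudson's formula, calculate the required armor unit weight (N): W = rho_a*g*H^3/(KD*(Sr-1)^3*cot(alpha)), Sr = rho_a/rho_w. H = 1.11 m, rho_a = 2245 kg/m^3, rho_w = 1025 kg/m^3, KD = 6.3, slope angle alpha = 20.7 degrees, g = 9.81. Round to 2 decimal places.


Sr = rho_a / rho_w = 2245 / 1025 = 2.190244
(Sr - 1) = 1.190244
(Sr - 1)^3 = 1.686195
cot(20.7) = 1 / tan(20.7) = 1 / 0.377869 = 2.646423
Numerator = 2245 * 9.81 * 1.11^3 = 30119.9529
Denominator = 6.3 * 1.686195 * 2.646423 = 28.113036
W = 30119.9529 / 28.113036
W = 1071.39 N

1071.39


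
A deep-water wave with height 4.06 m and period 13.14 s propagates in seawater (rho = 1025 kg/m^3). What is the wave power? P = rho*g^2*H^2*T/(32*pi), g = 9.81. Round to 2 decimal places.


P = rho * g^2 * H^2 * T / (32 * pi)
P = 1025 * 9.81^2 * 4.06^2 * 13.14 / (32 * pi)
P = 1025 * 96.2361 * 16.4836 * 13.14 / 100.53096
P = 212524.72 W/m

212524.72


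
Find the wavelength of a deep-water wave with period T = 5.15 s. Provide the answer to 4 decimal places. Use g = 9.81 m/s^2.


L0 = g * T^2 / (2 * pi)
L0 = 9.81 * 5.15^2 / (2 * pi)
L0 = 9.81 * 26.5225 / 6.28319
L0 = 260.1857 / 6.28319
L0 = 41.4098 m

41.4098


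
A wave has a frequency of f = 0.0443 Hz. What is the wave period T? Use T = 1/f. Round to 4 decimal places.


T = 1 / f
T = 1 / 0.0443
T = 22.5734 s

22.5734


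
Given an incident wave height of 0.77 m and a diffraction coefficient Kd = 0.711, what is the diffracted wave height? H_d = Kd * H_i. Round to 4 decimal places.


H_d = Kd * H_i
H_d = 0.711 * 0.77
H_d = 0.5475 m

0.5475


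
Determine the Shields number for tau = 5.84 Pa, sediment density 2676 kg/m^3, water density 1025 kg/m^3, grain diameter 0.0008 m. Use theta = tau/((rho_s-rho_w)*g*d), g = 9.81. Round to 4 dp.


theta = tau / ((rho_s - rho_w) * g * d)
rho_s - rho_w = 2676 - 1025 = 1651
Denominator = 1651 * 9.81 * 0.0008 = 12.957048
theta = 5.84 / 12.957048
theta = 0.4507

0.4507


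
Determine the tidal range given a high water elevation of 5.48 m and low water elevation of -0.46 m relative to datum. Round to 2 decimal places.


Tidal range = High water - Low water
Tidal range = 5.48 - (-0.46)
Tidal range = 5.94 m

5.94


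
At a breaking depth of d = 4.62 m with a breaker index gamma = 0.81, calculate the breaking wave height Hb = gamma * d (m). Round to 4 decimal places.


Hb = gamma * d
Hb = 0.81 * 4.62
Hb = 3.7422 m

3.7422


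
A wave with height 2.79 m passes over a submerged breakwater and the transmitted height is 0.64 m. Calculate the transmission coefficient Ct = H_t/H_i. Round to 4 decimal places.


Ct = H_t / H_i
Ct = 0.64 / 2.79
Ct = 0.2294

0.2294


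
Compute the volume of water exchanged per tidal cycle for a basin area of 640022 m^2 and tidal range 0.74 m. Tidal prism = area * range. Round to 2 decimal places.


Tidal prism = Area * Tidal range
P = 640022 * 0.74
P = 473616.28 m^3

473616.28


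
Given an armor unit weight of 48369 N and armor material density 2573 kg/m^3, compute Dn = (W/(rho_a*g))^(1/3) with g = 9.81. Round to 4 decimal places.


V = W / (rho_a * g)
V = 48369 / (2573 * 9.81)
V = 48369 / 25241.13
V = 1.916277 m^3
Dn = V^(1/3) = 1.916277^(1/3)
Dn = 1.2421 m

1.2421


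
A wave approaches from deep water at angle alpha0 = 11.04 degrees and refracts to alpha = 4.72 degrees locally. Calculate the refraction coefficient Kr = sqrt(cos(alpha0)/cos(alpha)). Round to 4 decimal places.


Kr = sqrt(cos(alpha0) / cos(alpha))
cos(11.04) = 0.981494
cos(4.72) = 0.996609
Kr = sqrt(0.981494 / 0.996609)
Kr = sqrt(0.984834)
Kr = 0.9924

0.9924


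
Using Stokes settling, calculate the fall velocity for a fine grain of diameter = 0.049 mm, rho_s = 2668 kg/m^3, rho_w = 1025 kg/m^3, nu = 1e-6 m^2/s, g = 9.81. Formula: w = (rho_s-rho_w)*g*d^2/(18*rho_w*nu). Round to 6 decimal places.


w = (rho_s - rho_w) * g * d^2 / (18 * rho_w * nu)
d = 0.049 mm = 0.000049 m
rho_s - rho_w = 2668 - 1025 = 1643
Numerator = 1643 * 9.81 * (0.000049)^2 = 0.000038698910
Denominator = 18 * 1025 * 1e-6 = 0.018450
w = 0.002098 m/s

0.002098


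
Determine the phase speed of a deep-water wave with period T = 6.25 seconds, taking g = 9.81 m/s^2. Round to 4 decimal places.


We use the deep-water celerity formula:
C = g * T / (2 * pi)
C = 9.81 * 6.25 / (2 * 3.14159...)
C = 61.312500 / 6.283185
C = 9.7582 m/s

9.7582


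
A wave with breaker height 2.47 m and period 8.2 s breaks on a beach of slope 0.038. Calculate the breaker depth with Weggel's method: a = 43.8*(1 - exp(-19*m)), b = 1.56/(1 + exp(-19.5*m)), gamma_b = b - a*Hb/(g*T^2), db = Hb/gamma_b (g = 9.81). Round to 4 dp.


a = 43.8 * (1 - exp(-19 * m))
exp(-19 * 0.038) = exp(-0.7220) = 0.485780
a = 43.8 * (1 - 0.485780) = 22.522848
b = 1.56 / (1 + exp(-19.5 * m))
exp(-19.5 * 0.038) = exp(-0.7410) = 0.476637
b = 1.56 / (1 + 0.476637) = 1.056455
Hb / (g * T^2) = 2.47 / (9.81 * 8.2^2) = 2.47 / 659.6244 = 0.00374456
gamma_b = b - a * Hb/(g*T^2) = 1.056455 - 22.522848 * 0.00374456 = 0.972117
db = Hb / gamma_b = 2.47 / 0.972117
db = 2.5408 m

2.5408


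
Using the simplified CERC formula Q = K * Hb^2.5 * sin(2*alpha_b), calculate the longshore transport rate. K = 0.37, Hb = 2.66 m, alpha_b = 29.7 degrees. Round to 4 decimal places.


Q = K * Hb^2.5 * sin(2 * alpha_b)
Hb^2.5 = 2.66^2.5 = 11.539954
sin(2 * 29.7) = sin(59.4) = 0.860742
Q = 0.37 * 11.539954 * 0.860742
Q = 3.6752 m^3/s

3.6752


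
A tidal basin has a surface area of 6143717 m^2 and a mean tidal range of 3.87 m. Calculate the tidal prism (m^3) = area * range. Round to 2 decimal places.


Tidal prism = Area * Tidal range
P = 6143717 * 3.87
P = 23776184.79 m^3

23776184.79


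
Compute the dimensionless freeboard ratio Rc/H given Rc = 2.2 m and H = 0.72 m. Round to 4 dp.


Relative freeboard = Rc / H
= 2.2 / 0.72
= 3.0556

3.0556


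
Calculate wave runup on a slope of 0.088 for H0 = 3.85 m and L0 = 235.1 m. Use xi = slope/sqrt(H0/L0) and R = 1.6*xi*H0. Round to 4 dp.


xi = slope / sqrt(H0/L0)
H0/L0 = 3.85/235.1 = 0.016376
sqrt(0.016376) = 0.127969
xi = 0.088 / 0.127969 = 0.687668
R = 1.6 * xi * H0 = 1.6 * 0.687668 * 3.85
R = 4.2360 m

4.2360


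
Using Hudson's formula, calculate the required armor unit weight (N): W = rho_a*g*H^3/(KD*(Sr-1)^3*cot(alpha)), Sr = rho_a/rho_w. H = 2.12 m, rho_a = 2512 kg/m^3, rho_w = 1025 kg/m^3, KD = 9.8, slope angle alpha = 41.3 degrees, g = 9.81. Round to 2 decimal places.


Sr = rho_a / rho_w = 2512 / 1025 = 2.450732
(Sr - 1) = 1.450732
(Sr - 1)^3 = 3.053243
cot(41.3) = 1 / tan(41.3) = 1 / 0.878521 = 1.138276
Numerator = 2512 * 9.81 * 2.12^3 = 234798.9904
Denominator = 9.8 * 3.053243 * 1.138276 = 34.059244
W = 234798.9904 / 34.059244
W = 6893.84 N

6893.84


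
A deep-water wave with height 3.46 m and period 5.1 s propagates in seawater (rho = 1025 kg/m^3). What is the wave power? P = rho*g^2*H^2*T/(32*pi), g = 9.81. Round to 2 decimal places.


P = rho * g^2 * H^2 * T / (32 * pi)
P = 1025 * 9.81^2 * 3.46^2 * 5.1 / (32 * pi)
P = 1025 * 96.2361 * 11.9716 * 5.1 / 100.53096
P = 59907.94 W/m

59907.94


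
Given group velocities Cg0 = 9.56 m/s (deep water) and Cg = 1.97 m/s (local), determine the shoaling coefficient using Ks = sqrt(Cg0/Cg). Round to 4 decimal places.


Ks = sqrt(Cg0 / Cg)
Ks = sqrt(9.56 / 1.97)
Ks = sqrt(4.8528)
Ks = 2.2029

2.2029


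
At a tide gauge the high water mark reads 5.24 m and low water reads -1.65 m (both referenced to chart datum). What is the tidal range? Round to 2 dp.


Tidal range = High water - Low water
Tidal range = 5.24 - (-1.65)
Tidal range = 6.89 m

6.89


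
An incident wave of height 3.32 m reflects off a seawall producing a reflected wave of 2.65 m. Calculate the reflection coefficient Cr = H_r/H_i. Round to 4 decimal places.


Cr = H_r / H_i
Cr = 2.65 / 3.32
Cr = 0.7982

0.7982


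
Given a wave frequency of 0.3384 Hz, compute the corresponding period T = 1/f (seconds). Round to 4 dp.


T = 1 / f
T = 1 / 0.3384
T = 2.9551 s

2.9551


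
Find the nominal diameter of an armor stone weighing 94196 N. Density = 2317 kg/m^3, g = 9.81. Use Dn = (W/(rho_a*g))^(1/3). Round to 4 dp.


V = W / (rho_a * g)
V = 94196 / (2317 * 9.81)
V = 94196 / 22729.77
V = 4.144169 m^3
Dn = V^(1/3) = 4.144169^(1/3)
Dn = 1.6062 m

1.6062


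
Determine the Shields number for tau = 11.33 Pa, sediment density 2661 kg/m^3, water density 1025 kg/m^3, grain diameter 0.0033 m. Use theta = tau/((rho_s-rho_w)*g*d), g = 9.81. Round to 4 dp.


theta = tau / ((rho_s - rho_w) * g * d)
rho_s - rho_w = 2661 - 1025 = 1636
Denominator = 1636 * 9.81 * 0.0033 = 52.962228
theta = 11.33 / 52.962228
theta = 0.2139

0.2139


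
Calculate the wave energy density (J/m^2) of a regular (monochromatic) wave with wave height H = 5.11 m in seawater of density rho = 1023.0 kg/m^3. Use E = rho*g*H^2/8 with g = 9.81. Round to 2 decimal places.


E = (1/8) * rho * g * H^2
E = (1/8) * 1023.0 * 9.81 * 5.11^2
E = 0.125 * 1023.0 * 9.81 * 26.1121
E = 32756.42 J/m^2

32756.42


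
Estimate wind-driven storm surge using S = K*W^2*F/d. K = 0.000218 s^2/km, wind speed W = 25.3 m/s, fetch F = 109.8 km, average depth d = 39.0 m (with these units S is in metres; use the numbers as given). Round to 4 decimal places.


S = K * W^2 * F / d
W^2 = 25.3^2 = 640.09
S = 0.000218 * 640.09 * 109.8 / 39.0
Numerator = 0.000218 * 640.09 * 109.8 = 15.321450
S = 15.321450 / 39.0 = 0.3929 m

0.3929


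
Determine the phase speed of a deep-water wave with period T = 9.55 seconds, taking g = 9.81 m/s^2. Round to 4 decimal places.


We use the deep-water celerity formula:
C = g * T / (2 * pi)
C = 9.81 * 9.55 / (2 * 3.14159...)
C = 93.685500 / 6.283185
C = 14.9105 m/s

14.9105


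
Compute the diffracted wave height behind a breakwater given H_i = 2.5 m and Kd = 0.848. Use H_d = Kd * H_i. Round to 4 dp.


H_d = Kd * H_i
H_d = 0.848 * 2.5
H_d = 2.1200 m

2.1200


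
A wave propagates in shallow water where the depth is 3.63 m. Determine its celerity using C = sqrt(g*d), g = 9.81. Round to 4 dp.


Using the shallow-water approximation:
C = sqrt(g * d) = sqrt(9.81 * 3.63)
C = sqrt(35.6103)
C = 5.9674 m/s

5.9674


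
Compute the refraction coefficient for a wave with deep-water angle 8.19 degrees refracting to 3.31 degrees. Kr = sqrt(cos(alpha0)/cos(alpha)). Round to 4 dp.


Kr = sqrt(cos(alpha0) / cos(alpha))
cos(8.19) = 0.989801
cos(3.31) = 0.998332
Kr = sqrt(0.989801 / 0.998332)
Kr = sqrt(0.991455)
Kr = 0.9957

0.9957


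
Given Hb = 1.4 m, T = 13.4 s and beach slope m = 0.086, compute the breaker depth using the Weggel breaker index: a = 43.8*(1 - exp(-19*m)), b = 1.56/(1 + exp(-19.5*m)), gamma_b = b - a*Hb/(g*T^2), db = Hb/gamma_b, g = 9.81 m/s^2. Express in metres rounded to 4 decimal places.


a = 43.8 * (1 - exp(-19 * m))
exp(-19 * 0.086) = exp(-1.6340) = 0.195147
a = 43.8 * (1 - 0.195147) = 35.252543
b = 1.56 / (1 + exp(-19.5 * m))
exp(-19.5 * 0.086) = exp(-1.6770) = 0.186934
b = 1.56 / (1 + 0.186934) = 1.314311
Hb / (g * T^2) = 1.4 / (9.81 * 13.4^2) = 1.4 / 1761.4836 = 0.00079478
gamma_b = b - a * Hb/(g*T^2) = 1.314311 - 35.252543 * 0.00079478 = 1.286293
db = Hb / gamma_b = 1.4 / 1.286293
db = 1.0884 m

1.0884


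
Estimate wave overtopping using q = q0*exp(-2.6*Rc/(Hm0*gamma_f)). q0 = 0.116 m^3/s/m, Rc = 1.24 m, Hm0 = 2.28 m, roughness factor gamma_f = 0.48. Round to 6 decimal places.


q = q0 * exp(-2.6 * Rc / (Hm0 * gamma_f))
Exponent = -2.6 * 1.24 / (2.28 * 0.48)
= -2.6 * 1.24 / 1.0944
= -2.945906
exp(-2.945906) = 0.052554
q = 0.116 * 0.052554
q = 0.006096 m^3/s/m

0.006096


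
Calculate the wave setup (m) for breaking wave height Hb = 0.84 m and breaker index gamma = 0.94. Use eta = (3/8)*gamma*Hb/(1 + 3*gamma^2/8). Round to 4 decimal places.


eta = (3/8) * gamma * Hb / (1 + 3*gamma^2/8)
Numerator = (3/8) * 0.94 * 0.84 = 0.296100
Denominator = 1 + 3*0.94^2/8 = 1 + 0.331350 = 1.331350
eta = 0.296100 / 1.331350
eta = 0.2224 m

0.2224


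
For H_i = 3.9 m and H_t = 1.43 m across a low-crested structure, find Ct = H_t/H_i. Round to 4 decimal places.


Ct = H_t / H_i
Ct = 1.43 / 3.9
Ct = 0.3667

0.3667


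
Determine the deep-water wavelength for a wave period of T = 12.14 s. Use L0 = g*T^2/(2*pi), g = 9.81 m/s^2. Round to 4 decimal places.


L0 = g * T^2 / (2 * pi)
L0 = 9.81 * 12.14^2 / (2 * pi)
L0 = 9.81 * 147.3796 / 6.28319
L0 = 1445.7939 / 6.28319
L0 = 230.1052 m

230.1052


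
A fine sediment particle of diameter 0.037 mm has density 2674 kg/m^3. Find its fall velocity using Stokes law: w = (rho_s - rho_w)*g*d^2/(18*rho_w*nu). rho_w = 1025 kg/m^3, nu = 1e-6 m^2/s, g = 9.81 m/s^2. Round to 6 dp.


w = (rho_s - rho_w) * g * d^2 / (18 * rho_w * nu)
d = 0.037 mm = 0.000037 m
rho_s - rho_w = 2674 - 1025 = 1649
Numerator = 1649 * 9.81 * (0.000037)^2 = 0.000022145889
Denominator = 18 * 1025 * 1e-6 = 0.018450
w = 0.001200 m/s

0.001200


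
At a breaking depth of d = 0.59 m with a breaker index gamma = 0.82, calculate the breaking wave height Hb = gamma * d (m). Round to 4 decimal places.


Hb = gamma * d
Hb = 0.82 * 0.59
Hb = 0.4838 m

0.4838


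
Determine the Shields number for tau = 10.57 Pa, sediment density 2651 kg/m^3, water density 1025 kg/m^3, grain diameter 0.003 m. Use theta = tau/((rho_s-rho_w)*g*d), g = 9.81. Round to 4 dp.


theta = tau / ((rho_s - rho_w) * g * d)
rho_s - rho_w = 2651 - 1025 = 1626
Denominator = 1626 * 9.81 * 0.003 = 47.853180
theta = 10.57 / 47.853180
theta = 0.2209

0.2209


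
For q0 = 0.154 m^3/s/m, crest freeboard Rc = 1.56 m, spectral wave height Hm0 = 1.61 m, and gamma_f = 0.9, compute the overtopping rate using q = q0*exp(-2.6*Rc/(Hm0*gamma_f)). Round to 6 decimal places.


q = q0 * exp(-2.6 * Rc / (Hm0 * gamma_f))
Exponent = -2.6 * 1.56 / (1.61 * 0.9)
= -2.6 * 1.56 / 1.4490
= -2.799172
exp(-2.799172) = 0.060860
q = 0.154 * 0.060860
q = 0.009373 m^3/s/m

0.009373


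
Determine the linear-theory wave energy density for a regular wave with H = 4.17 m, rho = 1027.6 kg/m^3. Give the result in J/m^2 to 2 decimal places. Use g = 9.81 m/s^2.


E = (1/8) * rho * g * H^2
E = (1/8) * 1027.6 * 9.81 * 4.17^2
E = 0.125 * 1027.6 * 9.81 * 17.3889
E = 21911.66 J/m^2

21911.66


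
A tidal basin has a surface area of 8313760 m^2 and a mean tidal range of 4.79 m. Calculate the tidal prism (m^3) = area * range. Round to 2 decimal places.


Tidal prism = Area * Tidal range
P = 8313760 * 4.79
P = 39822910.40 m^3

39822910.40


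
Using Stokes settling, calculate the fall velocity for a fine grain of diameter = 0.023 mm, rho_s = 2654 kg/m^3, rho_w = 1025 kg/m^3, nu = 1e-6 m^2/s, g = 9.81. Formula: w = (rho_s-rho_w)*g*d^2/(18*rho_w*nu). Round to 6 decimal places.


w = (rho_s - rho_w) * g * d^2 / (18 * rho_w * nu)
d = 0.023 mm = 0.000023 m
rho_s - rho_w = 2654 - 1025 = 1629
Numerator = 1629 * 9.81 * (0.000023)^2 = 0.000008453679
Denominator = 18 * 1025 * 1e-6 = 0.018450
w = 0.000458 m/s

0.000458


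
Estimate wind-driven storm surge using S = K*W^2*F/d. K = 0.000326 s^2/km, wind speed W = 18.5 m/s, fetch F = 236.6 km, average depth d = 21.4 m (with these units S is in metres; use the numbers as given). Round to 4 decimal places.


S = K * W^2 * F / d
W^2 = 18.5^2 = 342.25
S = 0.000326 * 342.25 * 236.6 / 21.4
Numerator = 0.000326 * 342.25 * 236.6 = 26.398290
S = 26.398290 / 21.4 = 1.2336 m

1.2336


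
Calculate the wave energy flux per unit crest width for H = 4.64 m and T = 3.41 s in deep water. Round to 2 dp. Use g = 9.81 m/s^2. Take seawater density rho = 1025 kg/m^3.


P = rho * g^2 * H^2 * T / (32 * pi)
P = 1025 * 9.81^2 * 4.64^2 * 3.41 / (32 * pi)
P = 1025 * 96.2361 * 21.5296 * 3.41 / 100.53096
P = 72036.46 W/m

72036.46


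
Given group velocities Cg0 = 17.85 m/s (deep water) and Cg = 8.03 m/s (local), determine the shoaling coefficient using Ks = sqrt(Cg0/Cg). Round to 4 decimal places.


Ks = sqrt(Cg0 / Cg)
Ks = sqrt(17.85 / 8.03)
Ks = sqrt(2.2229)
Ks = 1.4909

1.4909


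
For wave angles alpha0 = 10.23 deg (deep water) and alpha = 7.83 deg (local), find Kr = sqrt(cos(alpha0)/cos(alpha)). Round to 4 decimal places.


Kr = sqrt(cos(alpha0) / cos(alpha))
cos(10.23) = 0.984103
cos(7.83) = 0.990677
Kr = sqrt(0.984103 / 0.990677)
Kr = sqrt(0.993364)
Kr = 0.9967

0.9967


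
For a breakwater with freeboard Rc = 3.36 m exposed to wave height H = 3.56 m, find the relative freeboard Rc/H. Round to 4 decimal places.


Relative freeboard = Rc / H
= 3.36 / 3.56
= 0.9438

0.9438


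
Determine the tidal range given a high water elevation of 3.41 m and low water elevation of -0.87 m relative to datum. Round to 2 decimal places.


Tidal range = High water - Low water
Tidal range = 3.41 - (-0.87)
Tidal range = 4.28 m

4.28


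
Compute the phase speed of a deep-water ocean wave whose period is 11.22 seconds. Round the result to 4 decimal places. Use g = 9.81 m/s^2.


We use the deep-water celerity formula:
C = g * T / (2 * pi)
C = 9.81 * 11.22 / (2 * 3.14159...)
C = 110.068200 / 6.283185
C = 17.5179 m/s

17.5179


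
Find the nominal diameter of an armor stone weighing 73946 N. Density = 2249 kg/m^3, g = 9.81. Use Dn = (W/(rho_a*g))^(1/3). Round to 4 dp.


V = W / (rho_a * g)
V = 73946 / (2249 * 9.81)
V = 73946 / 22062.69
V = 3.351631 m^3
Dn = V^(1/3) = 3.351631^(1/3)
Dn = 1.4965 m

1.4965


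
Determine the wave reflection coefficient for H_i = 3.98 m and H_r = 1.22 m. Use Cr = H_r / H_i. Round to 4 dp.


Cr = H_r / H_i
Cr = 1.22 / 3.98
Cr = 0.3065

0.3065


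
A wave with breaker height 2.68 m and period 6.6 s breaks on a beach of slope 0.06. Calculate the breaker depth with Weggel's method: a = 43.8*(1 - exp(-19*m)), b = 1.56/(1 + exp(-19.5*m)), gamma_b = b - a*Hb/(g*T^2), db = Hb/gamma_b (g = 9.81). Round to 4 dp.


a = 43.8 * (1 - exp(-19 * m))
exp(-19 * 0.06) = exp(-1.1400) = 0.319819
a = 43.8 * (1 - 0.319819) = 29.791927
b = 1.56 / (1 + exp(-19.5 * m))
exp(-19.5 * 0.06) = exp(-1.1700) = 0.310367
b = 1.56 / (1 + 0.310367) = 1.190506
Hb / (g * T^2) = 2.68 / (9.81 * 6.6^2) = 2.68 / 427.3236 = 0.00627159
gamma_b = b - a * Hb/(g*T^2) = 1.190506 - 29.791927 * 0.00627159 = 1.003663
db = Hb / gamma_b = 2.68 / 1.003663
db = 2.6702 m

2.6702


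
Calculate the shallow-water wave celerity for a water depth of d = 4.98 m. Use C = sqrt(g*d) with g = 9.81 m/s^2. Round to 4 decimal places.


Using the shallow-water approximation:
C = sqrt(g * d) = sqrt(9.81 * 4.98)
C = sqrt(48.8538)
C = 6.9895 m/s

6.9895


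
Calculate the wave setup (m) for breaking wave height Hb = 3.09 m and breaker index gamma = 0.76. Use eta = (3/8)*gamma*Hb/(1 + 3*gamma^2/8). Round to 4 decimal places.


eta = (3/8) * gamma * Hb / (1 + 3*gamma^2/8)
Numerator = (3/8) * 0.76 * 3.09 = 0.880650
Denominator = 1 + 3*0.76^2/8 = 1 + 0.216600 = 1.216600
eta = 0.880650 / 1.216600
eta = 0.7239 m

0.7239


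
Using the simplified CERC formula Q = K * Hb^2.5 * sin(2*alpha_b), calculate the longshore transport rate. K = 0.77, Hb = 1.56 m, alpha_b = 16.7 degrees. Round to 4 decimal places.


Q = K * Hb^2.5 * sin(2 * alpha_b)
Hb^2.5 = 1.56^2.5 = 3.039565
sin(2 * 16.7) = sin(33.4) = 0.550481
Q = 0.77 * 3.039565 * 0.550481
Q = 1.2884 m^3/s

1.2884


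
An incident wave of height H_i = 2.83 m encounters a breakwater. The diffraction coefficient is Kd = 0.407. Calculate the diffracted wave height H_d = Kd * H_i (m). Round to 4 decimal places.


H_d = Kd * H_i
H_d = 0.407 * 2.83
H_d = 1.1518 m

1.1518


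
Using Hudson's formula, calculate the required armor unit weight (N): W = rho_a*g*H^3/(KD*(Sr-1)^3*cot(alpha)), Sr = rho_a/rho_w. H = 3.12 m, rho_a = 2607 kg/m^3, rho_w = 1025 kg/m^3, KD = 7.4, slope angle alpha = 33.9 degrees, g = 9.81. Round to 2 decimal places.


Sr = rho_a / rho_w = 2607 / 1025 = 2.543415
(Sr - 1) = 1.543415
(Sr - 1)^3 = 3.676612
cot(33.9) = 1 / tan(33.9) = 1 / 0.671972 = 1.488157
Numerator = 2607 * 9.81 * 3.12^3 = 776736.6911
Denominator = 7.4 * 3.676612 * 1.488157 = 40.488185
W = 776736.6911 / 40.488185
W = 19184.28 N

19184.28


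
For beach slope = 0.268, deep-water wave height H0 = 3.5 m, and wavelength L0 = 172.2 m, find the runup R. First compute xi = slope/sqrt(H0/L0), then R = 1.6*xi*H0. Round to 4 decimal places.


xi = slope / sqrt(H0/L0)
H0/L0 = 3.5/172.2 = 0.020325
sqrt(0.020325) = 0.142566
xi = 0.268 / 0.142566 = 1.879825
R = 1.6 * xi * H0 = 1.6 * 1.879825 * 3.5
R = 10.5270 m

10.5270


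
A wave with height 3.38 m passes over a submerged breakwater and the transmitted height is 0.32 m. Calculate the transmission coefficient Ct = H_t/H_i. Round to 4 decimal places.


Ct = H_t / H_i
Ct = 0.32 / 3.38
Ct = 0.0947

0.0947


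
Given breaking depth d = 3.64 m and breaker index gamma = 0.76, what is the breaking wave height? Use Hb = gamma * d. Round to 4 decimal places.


Hb = gamma * d
Hb = 0.76 * 3.64
Hb = 2.7664 m

2.7664


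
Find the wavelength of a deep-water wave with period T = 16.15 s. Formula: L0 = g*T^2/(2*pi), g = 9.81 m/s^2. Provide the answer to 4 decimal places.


L0 = g * T^2 / (2 * pi)
L0 = 9.81 * 16.15^2 / (2 * pi)
L0 = 9.81 * 260.8225 / 6.28319
L0 = 2558.6687 / 6.28319
L0 = 407.2248 m

407.2248


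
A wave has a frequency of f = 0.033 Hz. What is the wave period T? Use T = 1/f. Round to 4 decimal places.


T = 1 / f
T = 1 / 0.033
T = 30.3030 s

30.3030


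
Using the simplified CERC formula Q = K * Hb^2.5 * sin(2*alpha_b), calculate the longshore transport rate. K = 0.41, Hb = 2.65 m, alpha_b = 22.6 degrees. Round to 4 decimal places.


Q = K * Hb^2.5 * sin(2 * alpha_b)
Hb^2.5 = 2.65^2.5 = 11.431802
sin(2 * 22.6) = sin(45.2) = 0.709571
Q = 0.41 * 11.431802 * 0.709571
Q = 3.3258 m^3/s

3.3258


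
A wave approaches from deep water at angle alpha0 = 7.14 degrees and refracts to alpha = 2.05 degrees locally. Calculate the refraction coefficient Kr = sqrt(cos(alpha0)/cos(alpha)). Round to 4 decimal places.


Kr = sqrt(cos(alpha0) / cos(alpha))
cos(7.14) = 0.992245
cos(2.05) = 0.999360
Kr = sqrt(0.992245 / 0.999360)
Kr = sqrt(0.992881)
Kr = 0.9964

0.9964


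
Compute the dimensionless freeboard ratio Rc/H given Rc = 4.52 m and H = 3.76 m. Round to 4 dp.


Relative freeboard = Rc / H
= 4.52 / 3.76
= 1.2021

1.2021


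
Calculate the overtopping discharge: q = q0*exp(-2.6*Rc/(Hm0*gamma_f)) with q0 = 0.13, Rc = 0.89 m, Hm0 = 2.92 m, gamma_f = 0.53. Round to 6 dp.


q = q0 * exp(-2.6 * Rc / (Hm0 * gamma_f))
Exponent = -2.6 * 0.89 / (2.92 * 0.53)
= -2.6 * 0.89 / 1.5476
= -1.495218
exp(-1.495218) = 0.224200
q = 0.13 * 0.224200
q = 0.029146 m^3/s/m

0.029146


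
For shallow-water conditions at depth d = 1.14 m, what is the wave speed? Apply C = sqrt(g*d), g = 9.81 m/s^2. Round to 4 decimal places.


Using the shallow-water approximation:
C = sqrt(g * d) = sqrt(9.81 * 1.14)
C = sqrt(11.1834)
C = 3.3442 m/s

3.3442


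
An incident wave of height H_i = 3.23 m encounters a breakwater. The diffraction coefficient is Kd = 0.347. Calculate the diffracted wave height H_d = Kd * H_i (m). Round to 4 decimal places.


H_d = Kd * H_i
H_d = 0.347 * 3.23
H_d = 1.1208 m

1.1208


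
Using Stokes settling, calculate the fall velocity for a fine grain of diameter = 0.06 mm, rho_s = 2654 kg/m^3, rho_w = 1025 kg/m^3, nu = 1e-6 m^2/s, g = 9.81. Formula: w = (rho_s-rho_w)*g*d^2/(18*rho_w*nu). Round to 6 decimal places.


w = (rho_s - rho_w) * g * d^2 / (18 * rho_w * nu)
d = 0.06 mm = 0.000060 m
rho_s - rho_w = 2654 - 1025 = 1629
Numerator = 1629 * 9.81 * (0.000060)^2 = 0.000057529764
Denominator = 18 * 1025 * 1e-6 = 0.018450
w = 0.003118 m/s

0.003118


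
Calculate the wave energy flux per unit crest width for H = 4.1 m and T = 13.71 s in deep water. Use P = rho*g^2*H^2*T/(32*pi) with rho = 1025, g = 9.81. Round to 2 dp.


P = rho * g^2 * H^2 * T / (32 * pi)
P = 1025 * 9.81^2 * 4.1^2 * 13.71 / (32 * pi)
P = 1025 * 96.2361 * 16.8100 * 13.71 / 100.53096
P = 226134.69 W/m

226134.69


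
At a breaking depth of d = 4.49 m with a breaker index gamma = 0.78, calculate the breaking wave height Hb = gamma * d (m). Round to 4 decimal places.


Hb = gamma * d
Hb = 0.78 * 4.49
Hb = 3.5022 m

3.5022


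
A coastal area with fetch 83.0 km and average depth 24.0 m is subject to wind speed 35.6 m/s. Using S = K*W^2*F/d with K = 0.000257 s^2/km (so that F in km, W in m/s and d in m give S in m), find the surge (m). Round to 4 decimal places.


S = K * W^2 * F / d
W^2 = 35.6^2 = 1267.36
S = 0.000257 * 1267.36 * 83.0 / 24.0
Numerator = 0.000257 * 1267.36 * 83.0 = 27.034056
S = 27.034056 / 24.0 = 1.1264 m

1.1264


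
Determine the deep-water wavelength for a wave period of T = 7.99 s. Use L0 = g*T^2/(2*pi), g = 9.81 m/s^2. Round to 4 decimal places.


L0 = g * T^2 / (2 * pi)
L0 = 9.81 * 7.99^2 / (2 * pi)
L0 = 9.81 * 63.8401 / 6.28319
L0 = 626.2714 / 6.28319
L0 = 99.6742 m

99.6742


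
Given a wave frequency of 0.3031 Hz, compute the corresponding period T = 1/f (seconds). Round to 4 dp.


T = 1 / f
T = 1 / 0.3031
T = 3.2992 s

3.2992


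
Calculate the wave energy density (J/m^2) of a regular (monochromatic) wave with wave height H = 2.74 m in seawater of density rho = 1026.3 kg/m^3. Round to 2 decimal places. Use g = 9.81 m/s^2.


E = (1/8) * rho * g * H^2
E = (1/8) * 1026.3 * 9.81 * 2.74^2
E = 0.125 * 1026.3 * 9.81 * 7.5076
E = 9448.32 J/m^2

9448.32


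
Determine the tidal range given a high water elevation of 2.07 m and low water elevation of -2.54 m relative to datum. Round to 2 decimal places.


Tidal range = High water - Low water
Tidal range = 2.07 - (-2.54)
Tidal range = 4.61 m

4.61


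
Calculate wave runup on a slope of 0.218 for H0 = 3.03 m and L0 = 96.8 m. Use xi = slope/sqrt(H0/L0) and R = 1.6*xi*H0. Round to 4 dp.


xi = slope / sqrt(H0/L0)
H0/L0 = 3.03/96.8 = 0.031302
sqrt(0.031302) = 0.176923
xi = 0.218 / 0.176923 = 1.232176
R = 1.6 * xi * H0 = 1.6 * 1.232176 * 3.03
R = 5.9736 m

5.9736


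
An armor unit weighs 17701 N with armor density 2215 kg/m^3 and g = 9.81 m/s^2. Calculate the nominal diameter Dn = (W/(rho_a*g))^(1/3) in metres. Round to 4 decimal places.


V = W / (rho_a * g)
V = 17701 / (2215 * 9.81)
V = 17701 / 21729.15
V = 0.814620 m^3
Dn = V^(1/3) = 0.814620^(1/3)
Dn = 0.9339 m

0.9339


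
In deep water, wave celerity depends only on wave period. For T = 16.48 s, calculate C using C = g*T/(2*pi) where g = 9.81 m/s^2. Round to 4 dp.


We use the deep-water celerity formula:
C = g * T / (2 * pi)
C = 9.81 * 16.48 / (2 * 3.14159...)
C = 161.668800 / 6.283185
C = 25.7304 m/s

25.7304


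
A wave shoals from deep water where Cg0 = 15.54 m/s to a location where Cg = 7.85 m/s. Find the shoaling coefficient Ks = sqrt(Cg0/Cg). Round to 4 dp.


Ks = sqrt(Cg0 / Cg)
Ks = sqrt(15.54 / 7.85)
Ks = sqrt(1.9796)
Ks = 1.4070

1.4070


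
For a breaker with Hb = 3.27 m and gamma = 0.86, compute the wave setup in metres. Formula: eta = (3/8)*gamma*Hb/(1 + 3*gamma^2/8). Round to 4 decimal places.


eta = (3/8) * gamma * Hb / (1 + 3*gamma^2/8)
Numerator = (3/8) * 0.86 * 3.27 = 1.054575
Denominator = 1 + 3*0.86^2/8 = 1 + 0.277350 = 1.277350
eta = 1.054575 / 1.277350
eta = 0.8256 m

0.8256


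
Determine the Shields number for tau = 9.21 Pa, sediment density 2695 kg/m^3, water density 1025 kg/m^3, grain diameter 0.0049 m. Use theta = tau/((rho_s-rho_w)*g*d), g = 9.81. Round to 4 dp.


theta = tau / ((rho_s - rho_w) * g * d)
rho_s - rho_w = 2695 - 1025 = 1670
Denominator = 1670 * 9.81 * 0.0049 = 80.275230
theta = 9.21 / 80.275230
theta = 0.1147

0.1147


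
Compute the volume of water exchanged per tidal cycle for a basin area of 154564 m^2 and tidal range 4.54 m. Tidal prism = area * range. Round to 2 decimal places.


Tidal prism = Area * Tidal range
P = 154564 * 4.54
P = 701720.56 m^3

701720.56


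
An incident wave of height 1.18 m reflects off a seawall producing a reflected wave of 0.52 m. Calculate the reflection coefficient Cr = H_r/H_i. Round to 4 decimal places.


Cr = H_r / H_i
Cr = 0.52 / 1.18
Cr = 0.4407

0.4407


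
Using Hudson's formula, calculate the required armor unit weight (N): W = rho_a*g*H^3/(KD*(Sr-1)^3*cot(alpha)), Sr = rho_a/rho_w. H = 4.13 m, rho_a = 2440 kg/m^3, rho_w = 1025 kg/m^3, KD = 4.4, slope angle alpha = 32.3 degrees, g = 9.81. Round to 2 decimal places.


Sr = rho_a / rho_w = 2440 / 1025 = 2.380488
(Sr - 1) = 1.380488
(Sr - 1)^3 = 2.630860
cot(32.3) = 1 / tan(32.3) = 1 / 0.632174 = 1.581844
Numerator = 2440 * 9.81 * 4.13^3 = 1686199.6262
Denominator = 4.4 * 2.630860 * 1.581844 = 18.311079
W = 1686199.6262 / 18.311079
W = 92086.31 N

92086.31


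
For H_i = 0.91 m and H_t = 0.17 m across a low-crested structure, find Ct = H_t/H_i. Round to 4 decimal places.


Ct = H_t / H_i
Ct = 0.17 / 0.91
Ct = 0.1868

0.1868


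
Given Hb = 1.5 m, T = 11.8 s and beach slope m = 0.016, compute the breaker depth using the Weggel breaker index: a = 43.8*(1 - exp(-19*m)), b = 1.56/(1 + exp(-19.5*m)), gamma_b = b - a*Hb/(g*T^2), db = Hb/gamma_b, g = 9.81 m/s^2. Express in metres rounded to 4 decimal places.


a = 43.8 * (1 - exp(-19 * m))
exp(-19 * 0.016) = exp(-0.3040) = 0.737861
a = 43.8 * (1 - 0.737861) = 11.481694
b = 1.56 / (1 + exp(-19.5 * m))
exp(-19.5 * 0.016) = exp(-0.3120) = 0.731982
b = 1.56 / (1 + 0.731982) = 0.900702
Hb / (g * T^2) = 1.5 / (9.81 * 11.8^2) = 1.5 / 1365.9444 = 0.00109814
gamma_b = b - a * Hb/(g*T^2) = 0.900702 - 11.481694 * 0.00109814 = 0.888094
db = Hb / gamma_b = 1.5 / 0.888094
db = 1.6890 m

1.6890


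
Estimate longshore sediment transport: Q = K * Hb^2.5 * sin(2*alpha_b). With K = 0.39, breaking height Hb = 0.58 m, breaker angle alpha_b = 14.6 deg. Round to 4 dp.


Q = K * Hb^2.5 * sin(2 * alpha_b)
Hb^2.5 = 0.58^2.5 = 0.256195
sin(2 * 14.6) = sin(29.2) = 0.487860
Q = 0.39 * 0.256195 * 0.487860
Q = 0.0487 m^3/s

0.0487


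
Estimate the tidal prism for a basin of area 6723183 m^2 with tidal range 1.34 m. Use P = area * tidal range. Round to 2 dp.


Tidal prism = Area * Tidal range
P = 6723183 * 1.34
P = 9009065.22 m^3

9009065.22


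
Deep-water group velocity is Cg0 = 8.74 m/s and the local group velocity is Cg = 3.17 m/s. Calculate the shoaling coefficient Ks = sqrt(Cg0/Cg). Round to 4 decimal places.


Ks = sqrt(Cg0 / Cg)
Ks = sqrt(8.74 / 3.17)
Ks = sqrt(2.7571)
Ks = 1.6605

1.6605


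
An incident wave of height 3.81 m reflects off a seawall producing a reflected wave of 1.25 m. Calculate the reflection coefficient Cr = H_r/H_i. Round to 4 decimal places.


Cr = H_r / H_i
Cr = 1.25 / 3.81
Cr = 0.3281

0.3281


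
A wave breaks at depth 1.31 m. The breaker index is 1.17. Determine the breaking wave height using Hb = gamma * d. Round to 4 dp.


Hb = gamma * d
Hb = 1.17 * 1.31
Hb = 1.5327 m

1.5327


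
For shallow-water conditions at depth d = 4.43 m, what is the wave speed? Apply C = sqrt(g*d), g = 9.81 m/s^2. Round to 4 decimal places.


Using the shallow-water approximation:
C = sqrt(g * d) = sqrt(9.81 * 4.43)
C = sqrt(43.4583)
C = 6.5923 m/s

6.5923


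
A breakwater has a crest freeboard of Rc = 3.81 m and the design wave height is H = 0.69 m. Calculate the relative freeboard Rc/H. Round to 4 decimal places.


Relative freeboard = Rc / H
= 3.81 / 0.69
= 5.5217

5.5217


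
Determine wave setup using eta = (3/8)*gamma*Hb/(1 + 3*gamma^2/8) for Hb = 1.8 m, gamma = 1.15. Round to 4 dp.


eta = (3/8) * gamma * Hb / (1 + 3*gamma^2/8)
Numerator = (3/8) * 1.15 * 1.8 = 0.776250
Denominator = 1 + 3*1.15^2/8 = 1 + 0.495938 = 1.495938
eta = 0.776250 / 1.495938
eta = 0.5189 m

0.5189


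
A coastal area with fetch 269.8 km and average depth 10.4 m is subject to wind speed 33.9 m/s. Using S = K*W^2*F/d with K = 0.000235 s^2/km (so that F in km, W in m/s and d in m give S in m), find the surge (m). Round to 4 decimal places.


S = K * W^2 * F / d
W^2 = 33.9^2 = 1149.21
S = 0.000235 * 1149.21 * 269.8 / 10.4
Numerator = 0.000235 * 1149.21 * 269.8 = 72.863362
S = 72.863362 / 10.4 = 7.0061 m

7.0061


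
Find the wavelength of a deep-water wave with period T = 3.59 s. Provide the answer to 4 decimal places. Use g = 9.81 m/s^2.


L0 = g * T^2 / (2 * pi)
L0 = 9.81 * 3.59^2 / (2 * pi)
L0 = 9.81 * 12.8881 / 6.28319
L0 = 126.4323 / 6.28319
L0 = 20.1223 m

20.1223


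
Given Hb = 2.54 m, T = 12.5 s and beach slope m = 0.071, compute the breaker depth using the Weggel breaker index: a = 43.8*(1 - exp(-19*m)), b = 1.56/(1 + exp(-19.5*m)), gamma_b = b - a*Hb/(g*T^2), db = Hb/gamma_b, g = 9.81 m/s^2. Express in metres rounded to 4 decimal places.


a = 43.8 * (1 - exp(-19 * m))
exp(-19 * 0.071) = exp(-1.3490) = 0.259500
a = 43.8 * (1 - 0.259500) = 32.433916
b = 1.56 / (1 + exp(-19.5 * m))
exp(-19.5 * 0.071) = exp(-1.3845) = 0.250449
b = 1.56 / (1 + 0.250449) = 1.247552
Hb / (g * T^2) = 2.54 / (9.81 * 12.5^2) = 2.54 / 1532.8125 = 0.00165708
gamma_b = b - a * Hb/(g*T^2) = 1.247552 - 32.433916 * 0.00165708 = 1.193806
db = Hb / gamma_b = 2.54 / 1.193806
db = 2.1276 m

2.1276


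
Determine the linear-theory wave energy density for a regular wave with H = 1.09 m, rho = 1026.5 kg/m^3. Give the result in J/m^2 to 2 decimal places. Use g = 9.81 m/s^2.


E = (1/8) * rho * g * H^2
E = (1/8) * 1026.5 * 9.81 * 1.09^2
E = 0.125 * 1026.5 * 9.81 * 1.1881
E = 1495.52 J/m^2

1495.52


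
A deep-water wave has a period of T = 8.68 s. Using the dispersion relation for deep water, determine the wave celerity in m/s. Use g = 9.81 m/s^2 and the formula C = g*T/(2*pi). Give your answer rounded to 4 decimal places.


We use the deep-water celerity formula:
C = g * T / (2 * pi)
C = 9.81 * 8.68 / (2 * 3.14159...)
C = 85.150800 / 6.283185
C = 13.5522 m/s

13.5522


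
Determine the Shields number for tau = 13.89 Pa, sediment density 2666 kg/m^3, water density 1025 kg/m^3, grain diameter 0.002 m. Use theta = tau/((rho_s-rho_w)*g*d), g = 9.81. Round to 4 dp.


theta = tau / ((rho_s - rho_w) * g * d)
rho_s - rho_w = 2666 - 1025 = 1641
Denominator = 1641 * 9.81 * 0.002 = 32.196420
theta = 13.89 / 32.196420
theta = 0.4314

0.4314


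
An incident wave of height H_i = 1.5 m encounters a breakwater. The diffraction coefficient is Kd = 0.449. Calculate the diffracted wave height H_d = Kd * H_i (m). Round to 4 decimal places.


H_d = Kd * H_i
H_d = 0.449 * 1.5
H_d = 0.6735 m

0.6735


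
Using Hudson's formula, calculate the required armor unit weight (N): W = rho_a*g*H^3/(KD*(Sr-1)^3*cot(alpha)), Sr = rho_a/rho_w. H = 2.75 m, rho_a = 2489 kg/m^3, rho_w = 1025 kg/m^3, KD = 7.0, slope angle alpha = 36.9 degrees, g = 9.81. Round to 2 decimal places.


Sr = rho_a / rho_w = 2489 / 1025 = 2.428293
(Sr - 1) = 1.428293
(Sr - 1)^3 = 2.913746
cot(36.9) = 1 / tan(36.9) = 1 / 0.750821 = 1.331875
Numerator = 2489 * 9.81 * 2.75^3 = 507799.1686
Denominator = 7.0 * 2.913746 * 1.331875 = 27.165214
W = 507799.1686 / 27.165214
W = 18692.99 N

18692.99


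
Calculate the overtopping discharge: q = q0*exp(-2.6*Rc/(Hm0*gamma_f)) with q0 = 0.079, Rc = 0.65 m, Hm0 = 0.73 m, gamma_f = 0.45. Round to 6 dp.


q = q0 * exp(-2.6 * Rc / (Hm0 * gamma_f))
Exponent = -2.6 * 0.65 / (0.73 * 0.45)
= -2.6 * 0.65 / 0.3285
= -5.144597
exp(-5.144597) = 0.005831
q = 0.079 * 0.005831
q = 0.000461 m^3/s/m

0.000461


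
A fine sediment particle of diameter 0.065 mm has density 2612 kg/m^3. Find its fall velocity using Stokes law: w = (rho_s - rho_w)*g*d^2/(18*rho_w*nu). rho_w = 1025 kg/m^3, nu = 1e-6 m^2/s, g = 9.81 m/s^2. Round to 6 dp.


w = (rho_s - rho_w) * g * d^2 / (18 * rho_w * nu)
d = 0.065 mm = 0.000065 m
rho_s - rho_w = 2612 - 1025 = 1587
Numerator = 1587 * 9.81 * (0.000065)^2 = 0.000065776786
Denominator = 18 * 1025 * 1e-6 = 0.018450
w = 0.003565 m/s

0.003565
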